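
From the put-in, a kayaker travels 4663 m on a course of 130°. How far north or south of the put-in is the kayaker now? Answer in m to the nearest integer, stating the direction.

2997 m south

Leg 1 (130°, 4663 m): east 4663 sin 130° = 3572.07, north 4663 cos 130° = -2997.32
Net north component: -2997.32 m.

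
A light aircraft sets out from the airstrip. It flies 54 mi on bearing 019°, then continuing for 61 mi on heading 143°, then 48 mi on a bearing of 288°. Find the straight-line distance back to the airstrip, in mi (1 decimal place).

Leg 1 (019°, 54 mi): east 54 sin 19° = 17.58, north 54 cos 19° = 51.06
Leg 2 (143°, 61 mi): east 61 sin 143° = 36.71, north 61 cos 143° = -48.72
Leg 3 (288°, 48 mi): east 48 sin 288° = -45.65, north 48 cos 288° = 14.83
Net: 8.64 east, 17.17 north. Distance = √((8.64)² + (17.17)²) = 19.225 mi.

19.2 mi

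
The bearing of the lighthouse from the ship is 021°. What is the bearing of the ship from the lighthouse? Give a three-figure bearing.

Back-bearing = 021° + 180° = 201°.

201°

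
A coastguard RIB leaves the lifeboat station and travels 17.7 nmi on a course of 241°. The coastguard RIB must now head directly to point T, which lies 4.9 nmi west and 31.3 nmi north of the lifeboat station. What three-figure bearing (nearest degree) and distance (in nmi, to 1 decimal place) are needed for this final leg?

015°, 41.3 nmi

Leg 1 (241°, 17.7 nmi): east 17.7 sin 241° = -15.48, north 17.7 cos 241° = -8.58
Current position: (-15.48, -8.58). Target: (-4.9, 31.3). Remaining: Δeast = 10.58, Δnorth = 39.88.
Bearing = atan2(10.58, 39.88) mod 360° = 14.86°; distance = √((10.58)² + (39.88)²) = 41.261 nmi.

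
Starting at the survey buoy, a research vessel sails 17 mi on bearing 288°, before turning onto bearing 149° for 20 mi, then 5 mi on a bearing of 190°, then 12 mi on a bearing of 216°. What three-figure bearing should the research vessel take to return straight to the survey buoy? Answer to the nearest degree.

Leg 1 (288°, 17 mi): east 17 sin 288° = -16.17, north 17 cos 288° = 5.25
Leg 2 (149°, 20 mi): east 20 sin 149° = 10.30, north 20 cos 149° = -17.14
Leg 3 (190°, 5 mi): east 5 sin 190° = -0.87, north 5 cos 190° = -4.92
Leg 4 (216°, 12 mi): east 12 sin 216° = -7.05, north 12 cos 216° = -9.71
Net displacement: -13.79 east, -26.52 north. Direction back to start is (13.79, 26.52): bearing = atan2(13.79, 26.52) mod 360° = 27.47° ≈ 027°.

027°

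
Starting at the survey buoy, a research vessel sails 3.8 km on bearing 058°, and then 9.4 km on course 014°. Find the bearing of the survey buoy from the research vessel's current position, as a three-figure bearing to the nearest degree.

Leg 1 (058°, 3.8 km): east 3.8 sin 58° = 3.22, north 3.8 cos 58° = 2.01
Leg 2 (014°, 9.4 km): east 9.4 sin 14° = 2.27, north 9.4 cos 14° = 9.12
Net displacement: 5.50 east, 11.13 north. Direction back to start is (-5.50, -11.13): bearing = atan2(-5.50, -11.13) mod 360° = 206.27° ≈ 206°.

206°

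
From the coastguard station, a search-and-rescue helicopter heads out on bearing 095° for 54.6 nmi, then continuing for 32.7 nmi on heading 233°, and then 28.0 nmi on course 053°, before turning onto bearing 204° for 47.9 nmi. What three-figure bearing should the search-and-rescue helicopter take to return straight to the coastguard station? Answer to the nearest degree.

Leg 1 (095°, 54.6 nmi): east 54.6 sin 95° = 54.39, north 54.6 cos 95° = -4.76
Leg 2 (233°, 32.7 nmi): east 32.7 sin 233° = -26.12, north 32.7 cos 233° = -19.68
Leg 3 (053°, 28.0 nmi): east 28.0 sin 53° = 22.36, north 28.0 cos 53° = 16.85
Leg 4 (204°, 47.9 nmi): east 47.9 sin 204° = -19.48, north 47.9 cos 204° = -43.76
Net displacement: 31.16 east, -51.35 north. Direction back to start is (-31.16, 51.35): bearing = atan2(-31.16, 51.35) mod 360° = 328.75° ≈ 329°.

329°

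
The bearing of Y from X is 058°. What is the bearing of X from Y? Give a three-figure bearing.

Back-bearing = 058° + 180° = 238°.

238°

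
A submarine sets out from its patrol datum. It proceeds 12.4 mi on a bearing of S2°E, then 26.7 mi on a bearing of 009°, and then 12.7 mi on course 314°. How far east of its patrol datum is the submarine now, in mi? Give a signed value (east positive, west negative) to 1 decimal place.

-4.5 mi

Leg 1 (S2°E, 12.4 mi): east 12.4 sin 178° = 0.43, north 12.4 cos 178° = -12.39
Leg 2 (009°, 26.7 mi): east 26.7 sin 9° = 4.18, north 26.7 cos 9° = 26.37
Leg 3 (314°, 12.7 mi): east 12.7 sin 314° = -9.14, north 12.7 cos 314° = 8.82
Net east component: -4.53 mi.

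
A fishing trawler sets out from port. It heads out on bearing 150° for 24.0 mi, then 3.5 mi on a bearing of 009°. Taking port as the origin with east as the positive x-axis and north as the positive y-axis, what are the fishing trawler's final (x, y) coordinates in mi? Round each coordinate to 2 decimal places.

Leg 1 (150°, 24.0 mi): east 24.0 sin 150° = 12.00, north 24.0 cos 150° = -20.78
Leg 2 (009°, 3.5 mi): east 3.5 sin 9° = 0.55, north 3.5 cos 9° = 3.46
Summing: 12.55 mi east, -17.33 mi north → (12.55, -17.33).

(12.55, -17.33)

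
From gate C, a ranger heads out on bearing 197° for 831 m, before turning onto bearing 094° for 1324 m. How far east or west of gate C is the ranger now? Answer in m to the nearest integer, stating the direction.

1078 m east

Leg 1 (197°, 831 m): east 831 sin 197° = -242.96, north 831 cos 197° = -794.69
Leg 2 (094°, 1324 m): east 1324 sin 94° = 1320.77, north 1324 cos 94° = -92.36
Net east component: 1077.81 m.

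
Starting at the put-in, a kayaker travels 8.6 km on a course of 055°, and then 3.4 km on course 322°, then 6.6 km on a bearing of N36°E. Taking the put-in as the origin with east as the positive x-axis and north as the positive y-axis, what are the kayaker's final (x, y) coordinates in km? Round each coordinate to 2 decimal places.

Leg 1 (055°, 8.6 km): east 8.6 sin 55° = 7.04, north 8.6 cos 55° = 4.93
Leg 2 (322°, 3.4 km): east 3.4 sin 322° = -2.09, north 3.4 cos 322° = 2.68
Leg 3 (N36°E, 6.6 km): east 6.6 sin 36° = 3.88, north 6.6 cos 36° = 5.34
Summing: 8.83 km east, 12.95 km north → (8.83, 12.95).

(8.83, 12.95)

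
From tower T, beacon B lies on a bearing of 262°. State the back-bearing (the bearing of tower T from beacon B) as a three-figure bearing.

082°

Back-bearing = 262° − 180° = 082°.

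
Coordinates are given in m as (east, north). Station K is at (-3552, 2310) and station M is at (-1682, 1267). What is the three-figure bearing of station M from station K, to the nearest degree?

Δeast = -1682 − -3552 = 1870.00; Δnorth = 1267 − 2310 = -1043.00.
Bearing = atan2(Δeast, Δnorth) mod 360° = 119.15° ≈ 119°.

119°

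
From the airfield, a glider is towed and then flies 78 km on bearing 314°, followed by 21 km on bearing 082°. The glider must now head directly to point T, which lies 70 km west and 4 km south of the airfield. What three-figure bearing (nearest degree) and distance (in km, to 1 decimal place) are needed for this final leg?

210°, 70.3 km

Leg 1 (314°, 78 km): east 78 sin 314° = -56.11, north 78 cos 314° = 54.18
Leg 2 (082°, 21 km): east 21 sin 82° = 20.80, north 21 cos 82° = 2.92
Current position: (-35.31, 57.11). Target: (-70, -4). Remaining: Δeast = -34.69, Δnorth = -61.11.
Bearing = atan2(-34.69, -61.11) mod 360° = 209.58°; distance = √((-34.69)² + (-61.11)²) = 70.265 km.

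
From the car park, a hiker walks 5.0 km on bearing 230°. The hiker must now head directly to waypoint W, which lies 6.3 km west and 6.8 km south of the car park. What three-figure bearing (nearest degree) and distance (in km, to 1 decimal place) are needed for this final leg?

215°, 4.4 km

Leg 1 (230°, 5.0 km): east 5.0 sin 230° = -3.83, north 5.0 cos 230° = -3.21
Current position: (-3.83, -3.21). Target: (-6.3, -6.8). Remaining: Δeast = -2.47, Δnorth = -3.59.
Bearing = atan2(-2.47, -3.59) mod 360° = 214.56°; distance = √((-2.47)² + (-3.59)²) = 4.354 km.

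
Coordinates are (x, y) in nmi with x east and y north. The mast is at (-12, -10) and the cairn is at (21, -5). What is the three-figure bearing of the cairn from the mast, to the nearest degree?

081°

Δeast = 21 − -12 = 33.00; Δnorth = -5 − -10 = 5.00.
Bearing = atan2(Δeast, Δnorth) mod 360° = 81.38° ≈ 081°.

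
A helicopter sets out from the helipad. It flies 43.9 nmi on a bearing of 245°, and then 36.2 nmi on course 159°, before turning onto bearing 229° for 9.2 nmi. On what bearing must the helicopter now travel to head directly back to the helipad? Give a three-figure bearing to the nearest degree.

030°

Leg 1 (245°, 43.9 nmi): east 43.9 sin 245° = -39.79, north 43.9 cos 245° = -18.55
Leg 2 (159°, 36.2 nmi): east 36.2 sin 159° = 12.97, north 36.2 cos 159° = -33.80
Leg 3 (229°, 9.2 nmi): east 9.2 sin 229° = -6.94, north 9.2 cos 229° = -6.04
Net displacement: -33.76 east, -58.38 north. Direction back to start is (33.76, 58.38): bearing = atan2(33.76, 58.38) mod 360° = 30.04° ≈ 030°.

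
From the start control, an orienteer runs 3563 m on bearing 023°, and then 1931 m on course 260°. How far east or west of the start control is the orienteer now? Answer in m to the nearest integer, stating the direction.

Leg 1 (023°, 3563 m): east 3563 sin 23° = 1392.18, north 3563 cos 23° = 3279.76
Leg 2 (260°, 1931 m): east 1931 sin 260° = -1901.66, north 1931 cos 260° = -335.31
Net east component: -509.49 m.

509 m west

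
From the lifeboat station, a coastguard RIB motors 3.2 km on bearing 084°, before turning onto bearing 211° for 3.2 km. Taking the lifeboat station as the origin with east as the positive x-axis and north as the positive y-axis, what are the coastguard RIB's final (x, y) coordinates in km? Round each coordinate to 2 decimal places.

Leg 1 (084°, 3.2 km): east 3.2 sin 84° = 3.18, north 3.2 cos 84° = 0.33
Leg 2 (211°, 3.2 km): east 3.2 sin 211° = -1.65, north 3.2 cos 211° = -2.74
Summing: 1.53 km east, -2.41 km north → (1.53, -2.41).

(1.53, -2.41)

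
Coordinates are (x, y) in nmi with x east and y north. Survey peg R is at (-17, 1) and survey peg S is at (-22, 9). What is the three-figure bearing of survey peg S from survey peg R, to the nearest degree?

Δeast = -22 − -17 = -5.00; Δnorth = 9 − 1 = 8.00.
Bearing = atan2(Δeast, Δnorth) mod 360° = 327.99° ≈ 328°.

328°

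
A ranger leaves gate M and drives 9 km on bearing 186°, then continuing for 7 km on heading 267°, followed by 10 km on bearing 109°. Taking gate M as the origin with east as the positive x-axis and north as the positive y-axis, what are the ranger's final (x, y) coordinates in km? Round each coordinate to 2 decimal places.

(1.52, -12.57)

Leg 1 (186°, 9 km): east 9 sin 186° = -0.94, north 9 cos 186° = -8.95
Leg 2 (267°, 7 km): east 7 sin 267° = -6.99, north 7 cos 267° = -0.37
Leg 3 (109°, 10 km): east 10 sin 109° = 9.46, north 10 cos 109° = -3.26
Summing: 1.52 km east, -12.57 km north → (1.52, -12.57).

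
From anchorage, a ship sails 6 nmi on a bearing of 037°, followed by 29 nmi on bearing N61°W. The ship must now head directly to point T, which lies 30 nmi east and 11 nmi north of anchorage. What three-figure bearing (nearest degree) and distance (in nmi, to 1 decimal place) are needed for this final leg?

Leg 1 (037°, 6 nmi): east 6 sin 37° = 3.61, north 6 cos 37° = 4.79
Leg 2 (N61°W, 29 nmi): east 29 sin 299° = -25.36, north 29 cos 299° = 14.06
Current position: (-21.75, 18.85). Target: (30, 11). Remaining: Δeast = 51.75, Δnorth = -7.85.
Bearing = atan2(51.75, -7.85) mod 360° = 98.63°; distance = √((51.75)² + (-7.85)²) = 52.345 nmi.

099°, 52.3 nmi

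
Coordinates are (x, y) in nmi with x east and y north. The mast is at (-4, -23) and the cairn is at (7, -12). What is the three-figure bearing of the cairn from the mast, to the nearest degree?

Δeast = 7 − -4 = 11.00; Δnorth = -12 − -23 = 11.00.
Bearing = atan2(Δeast, Δnorth) mod 360° = 45.00° ≈ 045°.

045°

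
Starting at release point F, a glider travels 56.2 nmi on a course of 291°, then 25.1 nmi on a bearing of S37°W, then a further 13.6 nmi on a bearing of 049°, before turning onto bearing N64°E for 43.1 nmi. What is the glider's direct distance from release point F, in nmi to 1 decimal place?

Leg 1 (291°, 56.2 nmi): east 56.2 sin 291° = -52.47, north 56.2 cos 291° = 20.14
Leg 2 (S37°W, 25.1 nmi): east 25.1 sin 217° = -15.11, north 25.1 cos 217° = -20.05
Leg 3 (049°, 13.6 nmi): east 13.6 sin 49° = 10.26, north 13.6 cos 49° = 8.92
Leg 4 (N64°E, 43.1 nmi): east 43.1 sin 64° = 38.74, north 43.1 cos 64° = 18.89
Net: -18.57 east, 27.91 north. Distance = √((-18.57)² + (27.91)²) = 33.524 nmi.

33.5 nmi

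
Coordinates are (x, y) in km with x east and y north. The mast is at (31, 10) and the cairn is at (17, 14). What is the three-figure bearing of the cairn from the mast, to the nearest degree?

Δeast = 17 − 31 = -14.00; Δnorth = 14 − 10 = 4.00.
Bearing = atan2(Δeast, Δnorth) mod 360° = 285.95° ≈ 286°.

286°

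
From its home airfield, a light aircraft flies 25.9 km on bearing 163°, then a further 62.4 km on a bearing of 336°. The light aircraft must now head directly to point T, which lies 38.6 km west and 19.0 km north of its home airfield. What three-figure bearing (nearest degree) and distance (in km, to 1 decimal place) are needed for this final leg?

Leg 1 (163°, 25.9 km): east 25.9 sin 163° = 7.57, north 25.9 cos 163° = -24.77
Leg 2 (336°, 62.4 km): east 62.4 sin 336° = -25.38, north 62.4 cos 336° = 57.01
Current position: (-17.81, 32.24). Target: (-38.6, 19.0). Remaining: Δeast = -20.79, Δnorth = -13.24.
Bearing = atan2(-20.79, -13.24) mod 360° = 237.52°; distance = √((-20.79)² + (-13.24)²) = 24.648 km.

238°, 24.6 km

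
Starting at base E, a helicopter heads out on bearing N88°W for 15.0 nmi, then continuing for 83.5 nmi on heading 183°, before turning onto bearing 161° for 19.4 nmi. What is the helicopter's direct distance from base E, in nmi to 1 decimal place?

Leg 1 (N88°W, 15.0 nmi): east 15.0 sin 272° = -14.99, north 15.0 cos 272° = 0.52
Leg 2 (183°, 83.5 nmi): east 83.5 sin 183° = -4.37, north 83.5 cos 183° = -83.39
Leg 3 (161°, 19.4 nmi): east 19.4 sin 161° = 6.32, north 19.4 cos 161° = -18.34
Net: -13.04 east, -101.21 north. Distance = √((-13.04)² + (-101.21)²) = 102.042 nmi.

102.0 nmi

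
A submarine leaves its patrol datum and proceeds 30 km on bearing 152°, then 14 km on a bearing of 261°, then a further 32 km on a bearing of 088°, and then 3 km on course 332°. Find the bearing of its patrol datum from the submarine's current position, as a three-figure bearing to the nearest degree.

Leg 1 (152°, 30 km): east 30 sin 152° = 14.08, north 30 cos 152° = -26.49
Leg 2 (261°, 14 km): east 14 sin 261° = -13.83, north 14 cos 261° = -2.19
Leg 3 (088°, 32 km): east 32 sin 88° = 31.98, north 32 cos 88° = 1.12
Leg 4 (332°, 3 km): east 3 sin 332° = -1.41, north 3 cos 332° = 2.65
Net displacement: 30.83 east, -24.91 north. Direction back to start is (-30.83, 24.91): bearing = atan2(-30.83, 24.91) mod 360° = 308.94° ≈ 309°.

309°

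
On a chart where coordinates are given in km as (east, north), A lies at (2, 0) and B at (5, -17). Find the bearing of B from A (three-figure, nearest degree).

Δeast = 5 − 2 = 3.00; Δnorth = -17 − 0 = -17.00.
Bearing = atan2(Δeast, Δnorth) mod 360° = 169.99° ≈ 170°.

170°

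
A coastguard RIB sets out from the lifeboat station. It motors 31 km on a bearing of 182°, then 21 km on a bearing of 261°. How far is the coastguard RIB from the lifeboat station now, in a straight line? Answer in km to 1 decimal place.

40.6 km

Leg 1 (182°, 31 km): east 31 sin 182° = -1.08, north 31 cos 182° = -30.98
Leg 2 (261°, 21 km): east 21 sin 261° = -20.74, north 21 cos 261° = -3.29
Net: -21.82 east, -34.27 north. Distance = √((-21.82)² + (-34.27)²) = 40.626 km.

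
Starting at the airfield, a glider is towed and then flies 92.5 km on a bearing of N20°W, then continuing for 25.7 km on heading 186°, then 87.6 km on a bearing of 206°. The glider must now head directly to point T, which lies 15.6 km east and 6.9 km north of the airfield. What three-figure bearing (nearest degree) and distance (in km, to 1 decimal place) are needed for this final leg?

075°, 91.6 km

Leg 1 (N20°W, 92.5 km): east 92.5 sin 340° = -31.64, north 92.5 cos 340° = 86.92
Leg 2 (186°, 25.7 km): east 25.7 sin 186° = -2.69, north 25.7 cos 186° = -25.56
Leg 3 (206°, 87.6 km): east 87.6 sin 206° = -38.40, north 87.6 cos 206° = -78.73
Current position: (-72.72, -17.37). Target: (15.6, 6.9). Remaining: Δeast = 88.32, Δnorth = 24.27.
Bearing = atan2(88.32, 24.27) mod 360° = 74.63°; distance = √((88.32)² + (24.27)²) = 91.599 km.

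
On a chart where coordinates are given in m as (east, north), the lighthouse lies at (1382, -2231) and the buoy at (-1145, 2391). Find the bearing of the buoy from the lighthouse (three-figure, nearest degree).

Δeast = -1145 − 1382 = -2527.00; Δnorth = 2391 − -2231 = 4622.00.
Bearing = atan2(Δeast, Δnorth) mod 360° = 331.33° ≈ 331°.

331°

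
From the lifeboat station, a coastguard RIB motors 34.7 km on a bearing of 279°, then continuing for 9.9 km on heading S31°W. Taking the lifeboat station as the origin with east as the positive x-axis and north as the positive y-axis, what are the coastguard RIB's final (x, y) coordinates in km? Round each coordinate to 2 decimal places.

Leg 1 (279°, 34.7 km): east 34.7 sin 279° = -34.27, north 34.7 cos 279° = 5.43
Leg 2 (S31°W, 9.9 km): east 9.9 sin 211° = -5.10, north 9.9 cos 211° = -8.49
Summing: -39.37 km east, -3.06 km north → (-39.37, -3.06).

(-39.37, -3.06)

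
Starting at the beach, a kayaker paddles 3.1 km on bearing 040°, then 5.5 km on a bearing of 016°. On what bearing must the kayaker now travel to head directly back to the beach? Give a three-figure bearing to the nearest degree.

205°

Leg 1 (040°, 3.1 km): east 3.1 sin 40° = 1.99, north 3.1 cos 40° = 2.37
Leg 2 (016°, 5.5 km): east 5.5 sin 16° = 1.52, north 5.5 cos 16° = 5.29
Net displacement: 3.51 east, 7.66 north. Direction back to start is (-3.51, -7.66): bearing = atan2(-3.51, -7.66) mod 360° = 204.61° ≈ 205°.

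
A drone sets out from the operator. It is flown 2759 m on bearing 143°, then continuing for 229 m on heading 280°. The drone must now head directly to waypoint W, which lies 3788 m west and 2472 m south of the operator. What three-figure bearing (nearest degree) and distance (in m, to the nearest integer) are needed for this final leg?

Leg 1 (143°, 2759 m): east 2759 sin 143° = 1660.41, north 2759 cos 143° = -2203.44
Leg 2 (280°, 229 m): east 229 sin 280° = -225.52, north 229 cos 280° = 39.77
Current position: (1434.89, -2163.67). Target: (-3788, -2472). Remaining: Δeast = -5222.89, Δnorth = -308.33.
Bearing = atan2(-5222.89, -308.33) mod 360° = 266.62°; distance = √((-5222.89)² + (-308.33)²) = 5231.980 m.

267°, 5232 m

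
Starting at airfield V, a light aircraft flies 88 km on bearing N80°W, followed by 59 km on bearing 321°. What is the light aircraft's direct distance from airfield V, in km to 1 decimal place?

Leg 1 (N80°W, 88 km): east 88 sin 280° = -86.66, north 88 cos 280° = 15.28
Leg 2 (321°, 59 km): east 59 sin 321° = -37.13, north 59 cos 321° = 45.85
Net: -123.79 east, 61.13 north. Distance = √((-123.79)² + (61.13)²) = 138.065 km.

138.1 km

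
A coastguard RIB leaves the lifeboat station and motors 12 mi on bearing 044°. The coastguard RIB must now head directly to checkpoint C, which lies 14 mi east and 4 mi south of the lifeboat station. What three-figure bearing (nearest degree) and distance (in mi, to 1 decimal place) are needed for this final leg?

Leg 1 (044°, 12 mi): east 12 sin 44° = 8.34, north 12 cos 44° = 8.63
Current position: (8.34, 8.63). Target: (14, -4). Remaining: Δeast = 5.66, Δnorth = -12.63.
Bearing = atan2(5.66, -12.63) mod 360° = 155.85°; distance = √((5.66)² + (-12.63)²) = 13.844 mi.

156°, 13.8 mi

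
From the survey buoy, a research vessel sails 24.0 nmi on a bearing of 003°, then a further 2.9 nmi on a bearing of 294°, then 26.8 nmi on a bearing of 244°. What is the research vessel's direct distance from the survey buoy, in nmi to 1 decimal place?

Leg 1 (003°, 24.0 nmi): east 24.0 sin 3° = 1.26, north 24.0 cos 3° = 23.97
Leg 2 (294°, 2.9 nmi): east 2.9 sin 294° = -2.65, north 2.9 cos 294° = 1.18
Leg 3 (244°, 26.8 nmi): east 26.8 sin 244° = -24.09, north 26.8 cos 244° = -11.75
Net: -25.48 east, 13.40 north. Distance = √((-25.48)² + (13.40)²) = 28.789 nmi.

28.8 nmi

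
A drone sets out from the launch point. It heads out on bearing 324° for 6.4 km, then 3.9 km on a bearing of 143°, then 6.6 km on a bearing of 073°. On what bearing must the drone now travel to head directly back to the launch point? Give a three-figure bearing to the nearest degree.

231°

Leg 1 (324°, 6.4 km): east 6.4 sin 324° = -3.76, north 6.4 cos 324° = 5.18
Leg 2 (143°, 3.9 km): east 3.9 sin 143° = 2.35, north 3.9 cos 143° = -3.11
Leg 3 (073°, 6.6 km): east 6.6 sin 73° = 6.31, north 6.6 cos 73° = 1.93
Net displacement: 4.90 east, 3.99 north. Direction back to start is (-4.90, -3.99): bearing = atan2(-4.90, -3.99) mod 360° = 230.81° ≈ 231°.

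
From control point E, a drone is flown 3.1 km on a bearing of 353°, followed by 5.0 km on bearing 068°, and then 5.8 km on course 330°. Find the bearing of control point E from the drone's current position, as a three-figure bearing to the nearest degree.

Leg 1 (353°, 3.1 km): east 3.1 sin 353° = -0.38, north 3.1 cos 353° = 3.08
Leg 2 (068°, 5.0 km): east 5.0 sin 68° = 4.64, north 5.0 cos 68° = 1.87
Leg 3 (330°, 5.8 km): east 5.8 sin 330° = -2.90, north 5.8 cos 330° = 5.02
Net displacement: 1.36 east, 9.97 north. Direction back to start is (-1.36, -9.97): bearing = atan2(-1.36, -9.97) mod 360° = 187.75° ≈ 188°.

188°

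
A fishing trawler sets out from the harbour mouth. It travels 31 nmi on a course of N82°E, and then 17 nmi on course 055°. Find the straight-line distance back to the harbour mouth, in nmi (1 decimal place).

Leg 1 (N82°E, 31 nmi): east 31 sin 82° = 30.70, north 31 cos 82° = 4.31
Leg 2 (055°, 17 nmi): east 17 sin 55° = 13.93, north 17 cos 55° = 9.75
Net: 44.62 east, 14.07 north. Distance = √((44.62)² + (14.07)²) = 46.788 nmi.

46.8 nmi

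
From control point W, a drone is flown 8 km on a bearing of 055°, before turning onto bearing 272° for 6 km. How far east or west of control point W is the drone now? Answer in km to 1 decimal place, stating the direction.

0.6 km east

Leg 1 (055°, 8 km): east 8 sin 55° = 6.55, north 8 cos 55° = 4.59
Leg 2 (272°, 6 km): east 6 sin 272° = -6.00, north 6 cos 272° = 0.21
Net east component: 0.56 km.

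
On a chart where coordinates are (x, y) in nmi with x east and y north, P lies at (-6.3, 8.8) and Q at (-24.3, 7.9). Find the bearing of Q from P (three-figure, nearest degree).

Δeast = -24.3 − -6.3 = -18.00; Δnorth = 7.9 − 8.8 = -0.90.
Bearing = atan2(Δeast, Δnorth) mod 360° = 267.14° ≈ 267°.

267°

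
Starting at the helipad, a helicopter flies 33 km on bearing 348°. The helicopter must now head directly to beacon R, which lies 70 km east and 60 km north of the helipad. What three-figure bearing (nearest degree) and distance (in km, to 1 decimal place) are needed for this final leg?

070°, 81.7 km

Leg 1 (348°, 33 km): east 33 sin 348° = -6.86, north 33 cos 348° = 32.28
Current position: (-6.86, 32.28). Target: (70, 60). Remaining: Δeast = 76.86, Δnorth = 27.72.
Bearing = atan2(76.86, 27.72) mod 360° = 70.17°; distance = √((76.86)² + (27.72)²) = 81.707 km.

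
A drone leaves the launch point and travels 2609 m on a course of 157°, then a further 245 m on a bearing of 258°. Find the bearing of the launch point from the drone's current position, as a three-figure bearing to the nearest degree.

342°

Leg 1 (157°, 2609 m): east 2609 sin 157° = 1019.42, north 2609 cos 157° = -2401.60
Leg 2 (258°, 245 m): east 245 sin 258° = -239.65, north 245 cos 258° = -50.94
Net displacement: 779.77 east, -2452.54 north. Direction back to start is (-779.77, 2452.54): bearing = atan2(-779.77, 2452.54) mod 360° = 342.36° ≈ 342°.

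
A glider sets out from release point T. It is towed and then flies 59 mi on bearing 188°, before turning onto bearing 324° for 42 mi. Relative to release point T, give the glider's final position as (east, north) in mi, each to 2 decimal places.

Leg 1 (188°, 59 mi): east 59 sin 188° = -8.21, north 59 cos 188° = -58.43
Leg 2 (324°, 42 mi): east 42 sin 324° = -24.69, north 42 cos 324° = 33.98
Summing: -32.90 mi east, -24.45 mi north → (-32.90, -24.45).

(-32.90, -24.45)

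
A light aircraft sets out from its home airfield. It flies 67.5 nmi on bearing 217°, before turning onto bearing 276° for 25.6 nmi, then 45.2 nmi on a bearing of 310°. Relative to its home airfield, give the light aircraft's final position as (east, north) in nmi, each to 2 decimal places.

Leg 1 (217°, 67.5 nmi): east 67.5 sin 217° = -40.62, north 67.5 cos 217° = -53.91
Leg 2 (276°, 25.6 nmi): east 25.6 sin 276° = -25.46, north 25.6 cos 276° = 2.68
Leg 3 (310°, 45.2 nmi): east 45.2 sin 310° = -34.63, north 45.2 cos 310° = 29.05
Summing: -100.71 nmi east, -22.18 nmi north → (-100.71, -22.18).

(-100.71, -22.18)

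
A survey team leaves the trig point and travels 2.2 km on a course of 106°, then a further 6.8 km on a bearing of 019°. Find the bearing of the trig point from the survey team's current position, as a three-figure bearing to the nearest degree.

Leg 1 (106°, 2.2 km): east 2.2 sin 106° = 2.11, north 2.2 cos 106° = -0.61
Leg 2 (019°, 6.8 km): east 6.8 sin 19° = 2.21, north 6.8 cos 19° = 6.43
Net displacement: 4.33 east, 5.82 north. Direction back to start is (-4.33, -5.82): bearing = atan2(-4.33, -5.82) mod 360° = 216.63° ≈ 217°.

217°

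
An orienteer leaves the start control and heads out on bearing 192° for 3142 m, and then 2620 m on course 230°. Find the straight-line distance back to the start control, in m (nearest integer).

5451 m

Leg 1 (192°, 3142 m): east 3142 sin 192° = -653.26, north 3142 cos 192° = -3073.34
Leg 2 (230°, 2620 m): east 2620 sin 230° = -2007.04, north 2620 cos 230° = -1684.10
Net: -2660.29 east, -4757.44 north. Distance = √((-2660.29)² + (-4757.44)²) = 5450.728 m.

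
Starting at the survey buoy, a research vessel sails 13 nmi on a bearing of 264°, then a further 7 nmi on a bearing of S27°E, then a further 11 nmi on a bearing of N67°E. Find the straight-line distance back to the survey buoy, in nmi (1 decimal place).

3.3 nmi

Leg 1 (264°, 13 nmi): east 13 sin 264° = -12.93, north 13 cos 264° = -1.36
Leg 2 (S27°E, 7 nmi): east 7 sin 153° = 3.18, north 7 cos 153° = -6.24
Leg 3 (N67°E, 11 nmi): east 11 sin 67° = 10.13, north 11 cos 67° = 4.30
Net: 0.37 east, -3.30 north. Distance = √((0.37)² + (-3.30)²) = 3.319 nmi.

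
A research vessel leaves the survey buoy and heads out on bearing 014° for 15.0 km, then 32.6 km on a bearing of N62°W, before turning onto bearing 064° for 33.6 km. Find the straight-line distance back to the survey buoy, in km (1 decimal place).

44.9 km

Leg 1 (014°, 15.0 km): east 15.0 sin 14° = 3.63, north 15.0 cos 14° = 14.55
Leg 2 (N62°W, 32.6 km): east 32.6 sin 298° = -28.78, north 32.6 cos 298° = 15.30
Leg 3 (064°, 33.6 km): east 33.6 sin 64° = 30.20, north 33.6 cos 64° = 14.73
Net: 5.04 east, 44.59 north. Distance = √((5.04)² + (44.59)²) = 44.873 km.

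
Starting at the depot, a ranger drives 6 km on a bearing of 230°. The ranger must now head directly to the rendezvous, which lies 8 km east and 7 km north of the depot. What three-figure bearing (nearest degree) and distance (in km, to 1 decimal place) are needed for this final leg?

Leg 1 (230°, 6 km): east 6 sin 230° = -4.60, north 6 cos 230° = -3.86
Current position: (-4.60, -3.86). Target: (8, 7). Remaining: Δeast = 12.60, Δnorth = 10.86.
Bearing = atan2(12.60, 10.86) mod 360° = 49.24°; distance = √((12.60)² + (10.86)²) = 16.629 km.

049°, 16.6 km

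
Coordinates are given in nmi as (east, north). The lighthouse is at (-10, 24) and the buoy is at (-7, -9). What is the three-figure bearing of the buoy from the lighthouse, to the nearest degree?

175°

Δeast = -7 − -10 = 3.00; Δnorth = -9 − 24 = -33.00.
Bearing = atan2(Δeast, Δnorth) mod 360° = 174.81° ≈ 175°.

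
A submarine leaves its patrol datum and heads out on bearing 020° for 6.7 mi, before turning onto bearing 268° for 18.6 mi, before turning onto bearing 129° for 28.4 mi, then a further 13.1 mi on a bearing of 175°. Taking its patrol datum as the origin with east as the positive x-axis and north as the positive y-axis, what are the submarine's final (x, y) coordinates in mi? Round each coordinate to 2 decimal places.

Leg 1 (020°, 6.7 mi): east 6.7 sin 20° = 2.29, north 6.7 cos 20° = 6.30
Leg 2 (268°, 18.6 mi): east 18.6 sin 268° = -18.59, north 18.6 cos 268° = -0.65
Leg 3 (129°, 28.4 mi): east 28.4 sin 129° = 22.07, north 28.4 cos 129° = -17.87
Leg 4 (175°, 13.1 mi): east 13.1 sin 175° = 1.14, north 13.1 cos 175° = -13.05
Summing: 6.92 mi east, -25.28 mi north → (6.92, -25.28).

(6.92, -25.28)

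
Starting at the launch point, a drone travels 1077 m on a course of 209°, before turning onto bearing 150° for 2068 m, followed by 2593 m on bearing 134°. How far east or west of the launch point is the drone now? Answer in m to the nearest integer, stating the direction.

Leg 1 (209°, 1077 m): east 1077 sin 209° = -522.14, north 1077 cos 209° = -941.97
Leg 2 (150°, 2068 m): east 2068 sin 150° = 1034.00, north 2068 cos 150° = -1790.94
Leg 3 (134°, 2593 m): east 2593 sin 134° = 1865.25, north 2593 cos 134° = -1801.25
Net east component: 2377.11 m.

2377 m east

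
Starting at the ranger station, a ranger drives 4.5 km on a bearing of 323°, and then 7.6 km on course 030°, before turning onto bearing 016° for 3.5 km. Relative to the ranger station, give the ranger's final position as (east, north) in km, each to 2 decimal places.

Leg 1 (323°, 4.5 km): east 4.5 sin 323° = -2.71, north 4.5 cos 323° = 3.59
Leg 2 (030°, 7.6 km): east 7.6 sin 30° = 3.80, north 7.6 cos 30° = 6.58
Leg 3 (016°, 3.5 km): east 3.5 sin 16° = 0.96, north 3.5 cos 16° = 3.36
Summing: 2.06 km east, 13.54 km north → (2.06, 13.54).

(2.06, 13.54)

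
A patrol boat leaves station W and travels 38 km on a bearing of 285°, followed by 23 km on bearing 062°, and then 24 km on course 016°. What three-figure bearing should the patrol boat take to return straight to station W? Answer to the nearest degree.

Leg 1 (285°, 38 km): east 38 sin 285° = -36.71, north 38 cos 285° = 9.84
Leg 2 (062°, 23 km): east 23 sin 62° = 20.31, north 23 cos 62° = 10.80
Leg 3 (016°, 24 km): east 24 sin 16° = 6.62, north 24 cos 16° = 23.07
Net displacement: -9.78 east, 43.70 north. Direction back to start is (9.78, -43.70): bearing = atan2(9.78, -43.70) mod 360° = 167.38° ≈ 167°.

167°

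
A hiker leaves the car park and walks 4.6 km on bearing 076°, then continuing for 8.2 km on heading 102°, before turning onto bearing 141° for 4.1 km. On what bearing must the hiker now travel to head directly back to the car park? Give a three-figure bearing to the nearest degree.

Leg 1 (076°, 4.6 km): east 4.6 sin 76° = 4.46, north 4.6 cos 76° = 1.11
Leg 2 (102°, 8.2 km): east 8.2 sin 102° = 8.02, north 8.2 cos 102° = -1.70
Leg 3 (141°, 4.1 km): east 4.1 sin 141° = 2.58, north 4.1 cos 141° = -3.19
Net displacement: 15.06 east, -3.78 north. Direction back to start is (-15.06, 3.78): bearing = atan2(-15.06, 3.78) mod 360° = 284.08° ≈ 284°.

284°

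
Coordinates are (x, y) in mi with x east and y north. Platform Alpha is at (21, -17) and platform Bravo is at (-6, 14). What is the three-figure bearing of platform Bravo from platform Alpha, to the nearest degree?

319°

Δeast = -6 − 21 = -27.00; Δnorth = 14 − -17 = 31.00.
Bearing = atan2(Δeast, Δnorth) mod 360° = 318.95° ≈ 319°.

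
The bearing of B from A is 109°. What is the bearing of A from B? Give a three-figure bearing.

289°

Back-bearing = 109° + 180° = 289°.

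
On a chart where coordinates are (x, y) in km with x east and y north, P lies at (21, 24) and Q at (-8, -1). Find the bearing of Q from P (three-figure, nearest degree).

229°

Δeast = -8 − 21 = -29.00; Δnorth = -1 − 24 = -25.00.
Bearing = atan2(Δeast, Δnorth) mod 360° = 229.24° ≈ 229°.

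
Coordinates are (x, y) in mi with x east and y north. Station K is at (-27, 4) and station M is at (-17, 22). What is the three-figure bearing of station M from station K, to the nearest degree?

Δeast = -17 − -27 = 10.00; Δnorth = 22 − 4 = 18.00.
Bearing = atan2(Δeast, Δnorth) mod 360° = 29.05° ≈ 029°.

029°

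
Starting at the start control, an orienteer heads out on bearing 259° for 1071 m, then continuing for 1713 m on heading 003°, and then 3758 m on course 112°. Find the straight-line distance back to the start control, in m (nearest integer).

2525 m

Leg 1 (259°, 1071 m): east 1071 sin 259° = -1051.32, north 1071 cos 259° = -204.36
Leg 2 (003°, 1713 m): east 1713 sin 3° = 89.65, north 1713 cos 3° = 1710.65
Leg 3 (112°, 3758 m): east 3758 sin 112° = 3484.36, north 3758 cos 112° = -1407.77
Net: 2522.69 east, 98.52 north. Distance = √((2522.69)² + (98.52)²) = 2524.609 m.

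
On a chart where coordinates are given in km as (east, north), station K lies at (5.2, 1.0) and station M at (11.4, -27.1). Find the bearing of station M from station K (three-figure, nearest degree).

Δeast = 11.4 − 5.2 = 6.20; Δnorth = -27.1 − 1.0 = -28.10.
Bearing = atan2(Δeast, Δnorth) mod 360° = 167.56° ≈ 168°.

168°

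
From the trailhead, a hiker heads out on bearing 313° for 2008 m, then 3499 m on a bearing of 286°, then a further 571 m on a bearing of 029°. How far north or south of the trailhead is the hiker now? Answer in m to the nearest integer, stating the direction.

2833 m north

Leg 1 (313°, 2008 m): east 2008 sin 313° = -1468.56, north 2008 cos 313° = 1369.45
Leg 2 (286°, 3499 m): east 3499 sin 286° = -3363.45, north 3499 cos 286° = 964.46
Leg 3 (029°, 571 m): east 571 sin 29° = 276.83, north 571 cos 29° = 499.41
Net north component: 2833.32 m.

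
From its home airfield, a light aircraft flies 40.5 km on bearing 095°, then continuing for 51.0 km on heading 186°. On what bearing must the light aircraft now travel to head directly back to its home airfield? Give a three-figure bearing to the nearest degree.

Leg 1 (095°, 40.5 km): east 40.5 sin 95° = 40.35, north 40.5 cos 95° = -3.53
Leg 2 (186°, 51.0 km): east 51.0 sin 186° = -5.33, north 51.0 cos 186° = -50.72
Net displacement: 35.01 east, -54.25 north. Direction back to start is (-35.01, 54.25): bearing = atan2(-35.01, 54.25) mod 360° = 327.16° ≈ 327°.

327°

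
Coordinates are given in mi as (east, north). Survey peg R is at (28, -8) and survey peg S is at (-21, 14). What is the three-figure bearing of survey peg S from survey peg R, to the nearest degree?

294°

Δeast = -21 − 28 = -49.00; Δnorth = 14 − -8 = 22.00.
Bearing = atan2(Δeast, Δnorth) mod 360° = 294.18° ≈ 294°.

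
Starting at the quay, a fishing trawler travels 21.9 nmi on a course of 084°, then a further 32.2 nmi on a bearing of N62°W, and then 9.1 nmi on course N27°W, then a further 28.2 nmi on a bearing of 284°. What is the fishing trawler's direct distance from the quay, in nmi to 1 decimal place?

50.0 nmi

Leg 1 (084°, 21.9 nmi): east 21.9 sin 84° = 21.78, north 21.9 cos 84° = 2.29
Leg 2 (N62°W, 32.2 nmi): east 32.2 sin 298° = -28.43, north 32.2 cos 298° = 15.12
Leg 3 (N27°W, 9.1 nmi): east 9.1 sin 333° = -4.13, north 9.1 cos 333° = 8.11
Leg 4 (284°, 28.2 nmi): east 28.2 sin 284° = -27.36, north 28.2 cos 284° = 6.82
Net: -38.14 east, 32.34 north. Distance = √((-38.14)² + (32.34)²) = 50.007 nmi.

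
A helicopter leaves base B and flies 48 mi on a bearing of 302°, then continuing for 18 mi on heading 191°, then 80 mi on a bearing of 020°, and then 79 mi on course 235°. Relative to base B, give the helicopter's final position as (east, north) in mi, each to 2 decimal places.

(-81.49, 37.63)

Leg 1 (302°, 48 mi): east 48 sin 302° = -40.71, north 48 cos 302° = 25.44
Leg 2 (191°, 18 mi): east 18 sin 191° = -3.43, north 18 cos 191° = -17.67
Leg 3 (020°, 80 mi): east 80 sin 20° = 27.36, north 80 cos 20° = 75.18
Leg 4 (235°, 79 mi): east 79 sin 235° = -64.71, north 79 cos 235° = -45.31
Summing: -81.49 mi east, 37.63 mi north → (-81.49, 37.63).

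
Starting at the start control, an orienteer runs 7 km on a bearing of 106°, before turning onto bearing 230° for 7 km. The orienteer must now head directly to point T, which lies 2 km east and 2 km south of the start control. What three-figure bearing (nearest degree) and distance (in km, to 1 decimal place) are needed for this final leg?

Leg 1 (106°, 7 km): east 7 sin 106° = 6.73, north 7 cos 106° = -1.93
Leg 2 (230°, 7 km): east 7 sin 230° = -5.36, north 7 cos 230° = -4.50
Current position: (1.37, -6.43). Target: (2, -2). Remaining: Δeast = 0.63, Δnorth = 4.43.
Bearing = atan2(0.63, 4.43) mod 360° = 8.14°; distance = √((0.63)² + (4.43)²) = 4.474 km.

008°, 4.5 km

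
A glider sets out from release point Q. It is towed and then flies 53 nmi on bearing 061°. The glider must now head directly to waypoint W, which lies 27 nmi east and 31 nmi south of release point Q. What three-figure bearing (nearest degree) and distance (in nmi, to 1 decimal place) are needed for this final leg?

Leg 1 (061°, 53 nmi): east 53 sin 61° = 46.35, north 53 cos 61° = 25.69
Current position: (46.35, 25.69). Target: (27, -31). Remaining: Δeast = -19.35, Δnorth = -56.69.
Bearing = atan2(-19.35, -56.69) mod 360° = 198.85°; distance = √((-19.35)² + (-56.69)²) = 59.908 nmi.

199°, 59.9 nmi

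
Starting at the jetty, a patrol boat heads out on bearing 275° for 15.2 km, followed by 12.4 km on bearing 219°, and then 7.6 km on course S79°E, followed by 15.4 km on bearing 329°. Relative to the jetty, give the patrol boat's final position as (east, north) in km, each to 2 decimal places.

Leg 1 (275°, 15.2 km): east 15.2 sin 275° = -15.14, north 15.2 cos 275° = 1.32
Leg 2 (219°, 12.4 km): east 12.4 sin 219° = -7.80, north 12.4 cos 219° = -9.64
Leg 3 (S79°E, 7.6 km): east 7.6 sin 101° = 7.46, north 7.6 cos 101° = -1.45
Leg 4 (329°, 15.4 km): east 15.4 sin 329° = -7.93, north 15.4 cos 329° = 13.20
Summing: -23.42 km east, 3.44 km north → (-23.42, 3.44).

(-23.42, 3.44)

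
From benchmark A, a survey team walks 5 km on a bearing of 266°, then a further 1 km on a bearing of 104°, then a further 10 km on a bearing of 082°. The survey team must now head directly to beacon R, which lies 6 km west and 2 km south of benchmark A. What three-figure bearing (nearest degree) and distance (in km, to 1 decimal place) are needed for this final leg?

Leg 1 (266°, 5 km): east 5 sin 266° = -4.99, north 5 cos 266° = -0.35
Leg 2 (104°, 1 km): east 1 sin 104° = 0.97, north 1 cos 104° = -0.24
Leg 3 (082°, 10 km): east 10 sin 82° = 9.90, north 10 cos 82° = 1.39
Current position: (5.89, 0.80). Target: (-6, -2). Remaining: Δeast = -11.89, Δnorth = -2.80.
Bearing = atan2(-11.89, -2.80) mod 360° = 256.74°; distance = √((-11.89)² + (-2.80)²) = 12.211 km.

257°, 12.2 km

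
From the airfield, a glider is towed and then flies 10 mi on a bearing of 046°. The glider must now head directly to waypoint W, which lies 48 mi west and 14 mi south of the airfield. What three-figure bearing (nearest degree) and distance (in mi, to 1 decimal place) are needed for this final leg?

249°, 59.0 mi

Leg 1 (046°, 10 mi): east 10 sin 46° = 7.19, north 10 cos 46° = 6.95
Current position: (7.19, 6.95). Target: (-48, -14). Remaining: Δeast = -55.19, Δnorth = -20.95.
Bearing = atan2(-55.19, -20.95) mod 360° = 249.22°; distance = √((-55.19)² + (-20.95)²) = 59.034 mi.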